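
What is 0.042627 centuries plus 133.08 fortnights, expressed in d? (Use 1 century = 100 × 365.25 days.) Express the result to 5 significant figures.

0.042627 century = 1556.95 d and 133.08 fortnight = 1863.12 d.
1556.95 + 1863.12 ≈ 3420.1 d.

3420.1 d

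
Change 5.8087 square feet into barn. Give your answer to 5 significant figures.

1 ft² = 9.29030 × 10^26 barns.
Thus 5.8087 × 9.29030 × 10^26 ≈ 5.3965 × 10^27 barn.

5.3965 × 10^27 barns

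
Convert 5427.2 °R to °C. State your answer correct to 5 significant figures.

2742.0 °C

°R = (°C + 273.15) × 9/5.
Applying the formula gives 2742.0 °C.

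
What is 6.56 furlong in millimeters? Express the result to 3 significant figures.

1 furlong = 201168 millimeters.
Thus 6.56 × 201168 ≈ 1.32e+6 mm.

1.32e+6 millimeters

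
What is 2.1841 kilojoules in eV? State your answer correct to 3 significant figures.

1.36 × 10^22 eV

1 kilojoule = 6.24151 × 10^21 electronvolts.
Thus 2.1841 × 6.24151 × 10^21 ≈ 1.36 × 10^22 eV.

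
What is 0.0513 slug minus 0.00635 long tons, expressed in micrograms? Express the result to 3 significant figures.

-5.70e+9 micrograms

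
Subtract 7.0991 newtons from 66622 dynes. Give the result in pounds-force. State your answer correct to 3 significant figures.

-1.45 lbf

66622 dyn = 0.149772 lbf and 7.0991 N = 1.59594 lbf.
0.149772 − 1.59594 ≈ -1.45 lbf.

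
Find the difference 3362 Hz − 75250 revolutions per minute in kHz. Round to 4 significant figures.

2.108 kilohertz

3362 Hz = 3.36200 kHz and 75250 rpm = 1.25417 kHz.
3.36200 − 1.25417 ≈ 2.108 kHz.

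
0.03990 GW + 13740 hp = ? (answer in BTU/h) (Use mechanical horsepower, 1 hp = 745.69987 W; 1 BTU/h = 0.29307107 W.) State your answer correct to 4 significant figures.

1.711 × 10^8 BTU/h

0.03990 GW = 1.36144 × 10^8 BTU/h and 13740 hp = 3.49605 × 10^7 BTU/h.
1.36144 × 10^8 + 3.49605 × 10^7 ≈ 1.711 × 10^8 BTU/h.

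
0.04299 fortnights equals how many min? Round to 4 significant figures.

866.7 minutes

1 fortnight = 20160.0 min.
Thus 0.04299 × 20160.0 ≈ 866.7 min.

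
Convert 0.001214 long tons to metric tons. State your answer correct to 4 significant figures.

0.001233 t

1 long ton = 1.01605 metric tons.
Thus 0.001214 × 1.01605 ≈ 0.001233 t.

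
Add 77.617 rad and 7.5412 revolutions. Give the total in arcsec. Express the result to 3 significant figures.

2.58e+7 arcsec

77.617 rad = 1.60097e+7 arcsec and 7.5412 rev = 9.77340e+6 arcsec.
1.60097e+7 + 9.77340e+6 ≈ 2.58e+7 arcsec.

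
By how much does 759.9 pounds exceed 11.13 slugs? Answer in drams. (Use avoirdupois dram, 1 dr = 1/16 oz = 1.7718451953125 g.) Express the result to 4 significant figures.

102900 dr

759.9 lb = 194534 dr and 11.13 slug = 91672.9 dr.
194534 − 91672.9 ≈ 102900 dr.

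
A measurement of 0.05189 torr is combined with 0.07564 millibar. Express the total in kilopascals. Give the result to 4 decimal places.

0.0145 kPa

0.05189 torr = 0.00691810 kPa and 0.07564 mbar = 0.00756400 kPa.
0.00691810 + 0.00756400 ≈ 0.0145 kPa.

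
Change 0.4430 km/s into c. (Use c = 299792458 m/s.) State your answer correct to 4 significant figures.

1.478 × 10^-6 times the speed of light

1 kilometer per second = 3.33564 × 10^-6 times the speed of light.
Then 0.4430 × 3.33564 × 10^-6 ≈ 1.478 × 10^-6 c.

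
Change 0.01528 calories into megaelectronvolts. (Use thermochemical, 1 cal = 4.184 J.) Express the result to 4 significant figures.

1 cal = 2.61145e+13 megaelectronvolts.
Then 0.01528 × 2.61145e+13 ≈ 3.990e+11 MeV.

3.990e+11 megaelectronvolts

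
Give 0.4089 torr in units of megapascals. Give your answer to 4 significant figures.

1 torr = 0.000133322 megapascals.
0.4089 × 0.000133322 ≈ 5.452 × 10^-5 MPa.

5.452 × 10^-5 megapascals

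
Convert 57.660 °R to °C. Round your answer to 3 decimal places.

-241.117 °C

°R = (°C + 273.15) × 9/5.
Applying the formula gives -241.117 °C.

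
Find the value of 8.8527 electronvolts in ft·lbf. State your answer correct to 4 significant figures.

1.046 × 10^-18 ft·lbf

1 electronvolt = 1.18170 × 10^-19 ft·lbf.
8.8527 × 1.18170 × 10^-19 ≈ 1.046 × 10^-18 ft·lbf.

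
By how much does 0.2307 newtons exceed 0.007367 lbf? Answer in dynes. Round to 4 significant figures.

19790 dynes

0.2307 N = 23070.0 dyn and 0.007367 lbf = 3277.00 dyn.
23070.0 − 3277.00 ≈ 19790 dyn.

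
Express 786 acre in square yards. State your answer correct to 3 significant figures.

1 acre = 4840.00 yd².
Thus 786 × 4840.00 ≈ 3.80 × 10^6 yd².

3.80 × 10^6 square yards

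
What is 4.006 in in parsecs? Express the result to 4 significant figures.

3.298e-18 pc

1 in = 8.23158e-19 pc.
Thus 4.006 × 8.23158e-19 ≈ 3.298e-18 pc.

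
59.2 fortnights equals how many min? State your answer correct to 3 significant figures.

1.19e+6 min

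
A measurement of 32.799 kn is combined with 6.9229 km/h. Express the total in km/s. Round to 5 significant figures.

0.018796 km/s

32.799 kn = 0.0168733 km/s and 6.9229 km/h = 0.00192303 km/s.
0.0168733 + 0.00192303 ≈ 0.018796 km/s.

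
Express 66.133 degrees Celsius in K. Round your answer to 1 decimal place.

K = °C + 273.15.
Applying the formula gives 339.3 K.

339.3 K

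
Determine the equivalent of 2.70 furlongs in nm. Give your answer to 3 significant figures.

1 furlong = 2.01168e+11 nanometers.
Then 2.70 × 2.01168e+11 ≈ 5.43e+11 nm.

5.43e+11 nm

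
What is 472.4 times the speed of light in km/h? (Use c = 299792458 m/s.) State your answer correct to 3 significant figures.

5.10 × 10^11 km/h

1 speed of light = 1.07925 × 10^9 km/h.
Then 472.4 × 1.07925 × 10^9 ≈ 5.10 × 10^11 km/h.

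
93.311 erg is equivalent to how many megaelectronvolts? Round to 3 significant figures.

1 erg = 624151 MeV.
So 93.311 × 624151 ≈ 5.82 × 10^7 MeV.

5.82 × 10^7 MeV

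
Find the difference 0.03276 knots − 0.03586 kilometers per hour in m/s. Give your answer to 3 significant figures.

0.00689 m/s

0.03276 kn = 0.0168532 m/s and 0.03586 km/h = 0.00996111 m/s.
0.0168532 − 0.00996111 ≈ 0.00689 m/s.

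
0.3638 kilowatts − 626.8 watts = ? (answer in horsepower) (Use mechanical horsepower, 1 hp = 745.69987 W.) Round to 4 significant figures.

0.3638 kW = 0.487864 hp and 626.8 W = 0.840553 hp.
0.487864 − 0.840553 ≈ -0.3527 hp.

-0.3527 horsepower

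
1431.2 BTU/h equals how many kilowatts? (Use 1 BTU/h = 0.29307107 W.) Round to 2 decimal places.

1 BTU/h = 0.000293071 kW.
Thus 1431.2 × 0.000293071 ≈ 0.42 kW.

0.42 kilowatts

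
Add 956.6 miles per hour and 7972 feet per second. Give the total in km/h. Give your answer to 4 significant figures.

10290 km/h

956.6 mph = 1539.50 km/h and 7972 ft/s = 8747.52 km/h.
1539.50 + 8747.52 ≈ 10290 km/h.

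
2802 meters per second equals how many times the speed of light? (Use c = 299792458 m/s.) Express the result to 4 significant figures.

1 m/s = 3.33564 × 10^-9 c.
So 2802 × 3.33564 × 10^-9 ≈ 9.346 × 10^-6 c.

9.346 × 10^-6 c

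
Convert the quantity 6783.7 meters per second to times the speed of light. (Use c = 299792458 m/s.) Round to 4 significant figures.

1 meter per second = 3.33564 × 10^-9 c.
Then 6783.7 × 3.33564 × 10^-9 ≈ 2.263 × 10^-5 c.

2.263 × 10^-5 c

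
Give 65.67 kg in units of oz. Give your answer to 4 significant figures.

1 kilogram = 35.2740 oz.
65.67 × 35.2740 ≈ 2316 oz.

2316 oz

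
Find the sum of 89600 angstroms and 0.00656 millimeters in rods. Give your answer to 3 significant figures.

89600 Å = 1.78160 × 10^-6 rod and 0.00656 mm = 1.30438 × 10^-6 rod.
1.78160 × 10^-6 + 1.30438 × 10^-6 ≈ 3.09 × 10^-6 rod.

3.09 × 10^-6 rod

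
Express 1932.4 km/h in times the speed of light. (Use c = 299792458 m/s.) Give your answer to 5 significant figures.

1 kilometer per hour = 9.26567 × 10^-10 c.
1932.4 × 9.26567 × 10^-10 ≈ 1.7905 × 10^-6 c.

1.7905 × 10^-6 c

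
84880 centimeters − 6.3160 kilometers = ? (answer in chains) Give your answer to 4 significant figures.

84880 cm = 42.1936 chain and 6.3160 km = 313.966 chain.
42.1936 − 313.966 ≈ -271.8 chain.

-271.8 chain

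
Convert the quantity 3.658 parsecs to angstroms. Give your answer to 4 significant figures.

1.129e+27 Å

1 parsec = 3.08568e+26 Å.
So 3.658 × 3.08568e+26 ≈ 1.129e+27 Å.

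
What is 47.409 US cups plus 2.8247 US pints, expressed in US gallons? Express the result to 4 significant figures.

47.409 US cup = 2.9630625 US gal and 2.8247 US pt = 0.35308750 US gal.
2.9630625 + 0.35308750 ≈ 3.316 US gal.

3.316 US gal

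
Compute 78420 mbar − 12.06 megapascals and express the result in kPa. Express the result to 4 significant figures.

78420 mbar = 7842.00 kPa and 12.06 MPa = 12060.0 kPa.
7842.00 − 12060.0 ≈ -4218 kPa.

-4218 kPa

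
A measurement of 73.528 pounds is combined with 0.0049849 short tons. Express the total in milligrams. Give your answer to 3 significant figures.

73.528 lb = 3.33517e+7 mg and 0.0049849 short ton = 4.52223e+6 mg.
3.33517e+7 + 4.52223e+6 ≈ 3.79e+7 mg.

3.79e+7 mg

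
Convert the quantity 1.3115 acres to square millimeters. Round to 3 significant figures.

1 acre = 4.04686 × 10^9 square millimeters.
Thus 1.3115 × 4.04686 × 10^9 ≈ 5.31 × 10^9 mm².

5.31 × 10^9 mm²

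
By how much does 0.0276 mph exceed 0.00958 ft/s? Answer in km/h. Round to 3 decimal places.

0.0276 mph = 0.0444179 km/h and 0.00958 ft/s = 0.0105119 km/h.
0.0444179 − 0.0105119 ≈ 0.034 km/h.

0.034 kilometers per hour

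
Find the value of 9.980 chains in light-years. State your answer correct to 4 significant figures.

2.122e-14 light-years

1 chain = 2.12635e-15 ly.
Thus 9.980 × 2.12635e-15 ≈ 2.122e-14 ly.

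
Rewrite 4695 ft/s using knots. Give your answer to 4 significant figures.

2782 kn

1 ft/s = 0.592484 kn.
Thus 4695 × 0.592484 ≈ 2782 kn.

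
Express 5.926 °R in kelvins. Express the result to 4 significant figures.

°R = K × 9/5.
Applying the formula gives 3.292 K.

3.292 K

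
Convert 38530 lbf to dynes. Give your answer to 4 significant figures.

1 pound-force = 444822 dyn.
Then 38530 × 444822 ≈ 1.714 × 10^10 dyn.

1.714 × 10^10 dyn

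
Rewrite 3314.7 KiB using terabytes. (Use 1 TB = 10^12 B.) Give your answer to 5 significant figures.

3.3943 × 10^-6 TB

1 kibibyte = 1.02400 × 10^-9 TB.
Then 3314.7 × 1.02400 × 10^-9 ≈ 3.3943 × 10^-6 TB.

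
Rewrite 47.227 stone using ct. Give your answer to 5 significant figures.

1.4995e+6 carats

1 stone = 31751.5 ct.
47.227 × 31751.5 ≈ 1.4995e+6 ct.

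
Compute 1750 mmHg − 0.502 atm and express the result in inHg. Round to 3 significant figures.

1750 mmHg = 68.8976 inHg and 0.502 atm = 15.0205 inHg.
68.8976 − 15.0205 ≈ 53.9 inHg.

53.9 inches of mercury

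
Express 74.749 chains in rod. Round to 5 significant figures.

299.00 rods

1 chain = 4.00000 rods.
Then 74.749 × 4.00000 ≈ 299.00 rod.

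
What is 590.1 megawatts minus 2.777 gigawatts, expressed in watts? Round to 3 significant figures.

-2.19 × 10^9 watts

590.1 MW = 5.90100 × 10^8 W and 2.777 GW = 2.77700 × 10^9 W.
5.90100 × 10^8 − 2.77700 × 10^9 ≈ -2.19 × 10^9 W.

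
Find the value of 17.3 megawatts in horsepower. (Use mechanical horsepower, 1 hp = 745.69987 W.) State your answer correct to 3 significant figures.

23200 hp

1 MW = 1341.02 hp.
So 17.3 × 1341.02 ≈ 23200 hp.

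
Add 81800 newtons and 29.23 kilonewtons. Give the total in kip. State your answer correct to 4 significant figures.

24.96 kip

81800 N = 18.3894 kip and 29.23 kN = 6.57117 kip.
18.3894 + 6.57117 ≈ 24.96 kip.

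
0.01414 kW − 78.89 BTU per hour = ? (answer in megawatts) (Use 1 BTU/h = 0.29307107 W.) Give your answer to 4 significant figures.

-8.980e-6 megawatts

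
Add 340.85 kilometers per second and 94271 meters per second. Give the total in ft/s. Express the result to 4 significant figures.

1.428e+6 ft/s

340.85 km/s = 1.11827e+6 ft/s and 94271 m/s = 309288 ft/s.
1.11827e+6 + 309288 ≈ 1.428e+6 ft/s.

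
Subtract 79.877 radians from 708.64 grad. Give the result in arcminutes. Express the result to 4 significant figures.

708.64 grad = 38266.6 arcmin and 79.877 rad = 274597 arcmin.
38266.6 − 274597 ≈ -236300 arcmin.

-236300 arcmin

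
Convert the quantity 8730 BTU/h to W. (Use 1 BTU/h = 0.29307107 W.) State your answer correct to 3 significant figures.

1 BTU per hour = 0.293071 W.
So 8730 × 0.293071 ≈ 2560 W.

2560 watts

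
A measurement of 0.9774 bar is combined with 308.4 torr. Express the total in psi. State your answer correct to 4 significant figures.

20.14 psi

0.9774 bar = 14.1760 psi and 308.4 torr = 5.96346 psi.
14.1760 + 5.96346 ≈ 20.14 psi.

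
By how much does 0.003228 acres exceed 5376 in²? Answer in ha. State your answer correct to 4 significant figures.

0.0009595 hectares

0.003228 acre = 0.00130633 ha and 5376 in² = 0.000346838 ha.
0.00130633 − 0.000346838 ≈ 0.0009595 ha.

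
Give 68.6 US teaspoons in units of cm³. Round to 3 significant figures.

338 cm³

1 US teaspoon = 4.92892 cm³.
Then 68.6 × 4.92892 ≈ 338 cm³.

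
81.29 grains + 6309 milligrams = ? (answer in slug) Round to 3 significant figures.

81.29 gr = 0.000360939 slug and 6309 mg = 0.000432304 slug.
0.000360939 + 0.000432304 ≈ 0.000793 slug.

0.000793 slugs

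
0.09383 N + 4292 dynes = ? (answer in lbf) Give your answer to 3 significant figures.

0.09383 N = 0.0210938 lbf and 4292 dyn = 0.00964880 lbf.
0.0210938 + 0.00964880 ≈ 0.0307 lbf.

0.0307 pounds-force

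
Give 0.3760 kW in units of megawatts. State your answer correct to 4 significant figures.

1 kilowatt = 0.00100000 megawatts.
Thus 0.3760 × 0.00100000 ≈ 0.0003760 MW.

0.0003760 megawatts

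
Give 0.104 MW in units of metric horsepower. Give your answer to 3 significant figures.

141 metric horsepower

1 megawatt = 1359.62 PS.
Thus 0.104 × 1359.62 ≈ 141 PS.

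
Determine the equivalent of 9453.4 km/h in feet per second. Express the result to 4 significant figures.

8615 feet per second

1 kilometer per hour = 0.911344 ft/s.
9453.4 × 0.911344 ≈ 8615 ft/s.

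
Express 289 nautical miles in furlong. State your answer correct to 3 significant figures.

1 nautical mile = 9.20624 furlong.
Then 289 × 9.20624 ≈ 2660 furlong.

2660 furlong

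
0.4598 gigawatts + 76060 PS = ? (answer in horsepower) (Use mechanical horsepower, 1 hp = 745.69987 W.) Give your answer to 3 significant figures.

0.4598 GW = 616602 hp and 76060 PS = 75019.5 hp.
616602 + 75019.5 ≈ 692000 hp.

692000 horsepower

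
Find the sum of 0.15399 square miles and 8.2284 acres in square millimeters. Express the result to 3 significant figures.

0.15399 mi² = 3.98832e+11 mm² and 8.2284 acre = 3.32992e+10 mm².
3.98832e+11 + 3.32992e+10 ≈ 4.32e+11 mm².

4.32e+11 square millimeters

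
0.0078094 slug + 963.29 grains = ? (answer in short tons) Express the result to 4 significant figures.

0.0078094 slug = 0.000125630 short ton and 963.29 gr = 6.88064 × 10^-5 short ton.
0.000125630 + 6.88064 × 10^-5 ≈ 0.0001944 short ton.

0.0001944 short ton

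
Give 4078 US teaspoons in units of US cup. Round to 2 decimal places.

1 US teaspoon = 0.0208333 US cup.
So 4078 × 0.0208333 ≈ 84.96 US cup.

84.96 US cup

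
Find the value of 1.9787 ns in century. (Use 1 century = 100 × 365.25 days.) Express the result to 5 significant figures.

1 nanosecond = 3.16881 × 10^-19 century.
Thus 1.9787 × 3.16881 × 10^-19 ≈ 6.2701 × 10^-19 century.

6.2701 × 10^-19 centuries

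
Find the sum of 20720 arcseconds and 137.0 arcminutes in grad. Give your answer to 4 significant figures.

20720 arcsec = 6.39506 grad and 137.0 arcmin = 2.53704 grad.
6.39506 + 2.53704 ≈ 8.932 grad.

8.932 grad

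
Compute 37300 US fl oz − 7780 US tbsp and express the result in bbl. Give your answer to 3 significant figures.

37300 US fl oz = 6.93824 bbl and 7780 US tbsp = 0.723586 bbl.
6.93824 − 0.723586 ≈ 6.21 bbl.

6.21 bbl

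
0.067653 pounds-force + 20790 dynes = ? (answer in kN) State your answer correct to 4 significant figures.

0.0005088 kN

0.067653 lbf = 0.000300936 kN and 20790 dyn = 0.000207900 kN.
0.000300936 + 0.000207900 ≈ 0.0005088 kN.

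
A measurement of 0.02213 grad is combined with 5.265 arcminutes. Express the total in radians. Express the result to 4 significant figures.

0.001879 rad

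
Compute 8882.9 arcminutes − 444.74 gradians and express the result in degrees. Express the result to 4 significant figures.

-252.2 °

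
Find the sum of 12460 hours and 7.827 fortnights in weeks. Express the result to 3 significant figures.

12460 h = 74.1667 wk and 7.827 fortnight = 15.6540 wk.
74.1667 + 15.6540 ≈ 89.8 wk.

89.8 weeks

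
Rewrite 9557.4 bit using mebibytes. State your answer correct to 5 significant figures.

1 bit = 1.19209e-7 MiB.
9557.4 × 1.19209e-7 ≈ 0.0011393 MiB.

0.0011393 MiB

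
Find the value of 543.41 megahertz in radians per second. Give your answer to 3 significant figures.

1 megahertz = 6.28319e+6 rad/s.
543.41 × 6.28319e+6 ≈ 3.41e+9 rad/s.

3.41e+9 radians per second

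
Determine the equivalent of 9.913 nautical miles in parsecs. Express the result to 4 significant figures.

5.950e-13 parsecs

1 nmi = 6.00192e-14 parsecs.
9.913 × 6.00192e-14 ≈ 5.950e-13 pc.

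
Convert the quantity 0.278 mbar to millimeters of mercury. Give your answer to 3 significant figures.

0.209 millimeters of mercury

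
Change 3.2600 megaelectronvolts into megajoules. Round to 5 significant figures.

5.2231e-19 MJ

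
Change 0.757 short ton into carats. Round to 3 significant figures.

1 short ton = 4.53592e+6 carats.
Thus 0.757 × 4.53592e+6 ≈ 3.43e+6 ct.

3.43e+6 ct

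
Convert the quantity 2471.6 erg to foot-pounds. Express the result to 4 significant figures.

1 erg = 7.37562 × 10^-8 ft·lbf.
Thus 2471.6 × 7.37562 × 10^-8 ≈ 0.0001823 ft·lbf.

0.0001823 foot-pounds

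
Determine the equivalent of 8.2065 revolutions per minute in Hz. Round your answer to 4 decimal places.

0.1368 hertz

1 revolution per minute = 0.0166667 hertz.
Thus 8.2065 × 0.0166667 ≈ 0.1368 Hz.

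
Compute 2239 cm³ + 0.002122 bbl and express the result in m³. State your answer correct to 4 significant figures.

0.002576 m³

2239 cm³ = 0.00223900 m³ and 0.002122 bbl = 0.000337371 m³.
0.00223900 + 0.000337371 ≈ 0.002576 m³.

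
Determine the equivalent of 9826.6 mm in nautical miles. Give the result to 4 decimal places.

0.0053 nmi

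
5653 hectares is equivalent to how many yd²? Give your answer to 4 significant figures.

6.761 × 10^7 yd²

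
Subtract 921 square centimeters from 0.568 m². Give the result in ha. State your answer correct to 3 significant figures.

4.76e-5 hectares

0.568 m² = 5.68000e-5 ha and 921 cm² = 9.21000e-6 ha.
5.68000e-5 − 9.21000e-6 ≈ 4.76e-5 ha.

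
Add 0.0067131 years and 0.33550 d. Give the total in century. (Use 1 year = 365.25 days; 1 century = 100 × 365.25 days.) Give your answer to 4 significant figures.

7.632 × 10^-5 century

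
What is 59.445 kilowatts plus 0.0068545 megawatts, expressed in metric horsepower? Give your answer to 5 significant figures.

90.142 metric horsepower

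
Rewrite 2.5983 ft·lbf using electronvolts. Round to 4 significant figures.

1 ft·lbf = 8.46235 × 10^18 eV.
Then 2.5983 × 8.46235 × 10^18 ≈ 2.199 × 10^19 eV.

2.199 × 10^19 eV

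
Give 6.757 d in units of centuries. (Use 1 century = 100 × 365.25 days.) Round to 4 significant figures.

0.0001850 century

1 day = 2.73785 × 10^-5 century.
So 6.757 × 2.73785 × 10^-5 ≈ 0.0001850 century.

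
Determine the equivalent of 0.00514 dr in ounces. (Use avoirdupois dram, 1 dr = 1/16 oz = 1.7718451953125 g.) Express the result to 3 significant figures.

0.000321 oz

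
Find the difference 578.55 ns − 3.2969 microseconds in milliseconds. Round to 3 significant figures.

-0.00272 ms

578.55 ns = 0.000578550 ms and 3.2969 μs = 0.00329690 ms.
0.000578550 − 0.00329690 ≈ -0.00272 ms.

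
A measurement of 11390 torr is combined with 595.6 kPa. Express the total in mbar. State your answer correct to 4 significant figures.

11390 torr = 15185.4 mbar and 595.6 kPa = 5956.00 mbar.
15185.4 + 5956.00 ≈ 21140 mbar.

21140 millibar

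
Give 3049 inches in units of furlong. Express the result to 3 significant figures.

1 in = 0.000126263 furlongs.
3049 × 0.000126263 ≈ 0.385 furlong.

0.385 furlongs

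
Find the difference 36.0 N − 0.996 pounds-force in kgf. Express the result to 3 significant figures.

36.0 N = 3.67098 kgf and 0.996 lbf = 0.451778 kgf.
3.67098 − 0.451778 ≈ 3.22 kgf.

3.22 kilograms-force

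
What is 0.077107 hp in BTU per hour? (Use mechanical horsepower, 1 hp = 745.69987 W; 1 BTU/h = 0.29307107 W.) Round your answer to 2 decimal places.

196.19 BTU per hour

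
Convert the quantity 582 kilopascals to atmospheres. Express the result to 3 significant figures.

5.74 atm

1 kPa = 0.00986923 atm.
So 582 × 0.00986923 ≈ 5.74 atm.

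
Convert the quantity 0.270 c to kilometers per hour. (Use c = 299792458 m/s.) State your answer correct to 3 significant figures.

1 c = 1.07925e+9 km/h.
Then 0.270 × 1.07925e+9 ≈ 2.91e+8 km/h.

2.91e+8 km/h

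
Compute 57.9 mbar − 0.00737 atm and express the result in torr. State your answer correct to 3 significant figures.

37.8 torr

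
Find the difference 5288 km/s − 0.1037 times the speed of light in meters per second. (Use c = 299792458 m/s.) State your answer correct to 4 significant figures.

-2.580e+7 m/s

5288 km/s = 5.28800e+6 m/s and 0.1037 c = 3.10885e+7 m/s.
5.28800e+6 − 3.10885e+7 ≈ -2.580e+7 m/s.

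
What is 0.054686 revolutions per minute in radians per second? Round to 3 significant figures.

0.00573 rad/s

1 revolution per minute = 0.104720 rad/s.
0.054686 × 0.104720 ≈ 0.00573 rad/s.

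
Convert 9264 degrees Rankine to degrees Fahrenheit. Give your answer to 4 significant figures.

8804 °F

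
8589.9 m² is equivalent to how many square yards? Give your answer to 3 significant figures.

10300 yd²

1 square meter = 1.19599 yd².
So 8589.9 × 1.19599 ≈ 10300 yd².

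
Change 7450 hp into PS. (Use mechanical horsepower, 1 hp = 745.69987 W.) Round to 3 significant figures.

7550 PS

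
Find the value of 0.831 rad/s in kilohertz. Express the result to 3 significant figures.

0.000132 kHz

1 radian per second = 0.000159155 kHz.
0.831 × 0.000159155 ≈ 0.000132 kHz.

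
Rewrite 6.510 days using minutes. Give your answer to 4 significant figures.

1 d = 1440.00 minutes.
Thus 6.510 × 1440.00 ≈ 9374 min.

9374 min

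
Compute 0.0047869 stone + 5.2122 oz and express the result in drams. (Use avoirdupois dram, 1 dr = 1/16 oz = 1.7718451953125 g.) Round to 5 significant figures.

0.0047869 st = 17.1562 dr and 5.2122 oz = 83.3952 dr.
17.1562 + 83.3952 ≈ 100.55 dr.

100.55 dr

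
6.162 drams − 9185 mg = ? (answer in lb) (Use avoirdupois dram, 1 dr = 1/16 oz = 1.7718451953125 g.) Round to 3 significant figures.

6.162 dr = 0.0240703 lb and 9185 mg = 0.0202495 lb.
0.0240703 − 0.0202495 ≈ 0.00382 lb.

0.00382 pounds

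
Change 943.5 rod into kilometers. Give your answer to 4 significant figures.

4.745 kilometers

1 rod = 0.00502920 kilometers.
So 943.5 × 0.00502920 ≈ 4.745 km.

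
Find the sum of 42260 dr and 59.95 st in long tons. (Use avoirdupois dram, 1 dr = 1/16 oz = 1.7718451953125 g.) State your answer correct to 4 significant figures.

0.4484 long tons

42260 dr = 0.07369559 long ton and 59.95 st = 0.3746875 long ton.
0.07369559 + 0.3746875 ≈ 0.4484 long ton.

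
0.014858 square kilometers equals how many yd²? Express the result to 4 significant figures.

1 square kilometer = 1.19599 × 10^6 square yards.
Thus 0.014858 × 1.19599 × 10^6 ≈ 17770 yd².

17770 yd²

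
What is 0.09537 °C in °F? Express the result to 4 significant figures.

°F = °C × 9/5 + 32.
Applying the formula gives 32.17 °F.

32.17 degrees Fahrenheit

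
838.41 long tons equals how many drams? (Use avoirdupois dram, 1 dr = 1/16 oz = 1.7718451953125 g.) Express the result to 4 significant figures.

4.808 × 10^8 dr

1 long ton = 573440 dr.
Then 838.41 × 573440 ≈ 4.808 × 10^8 dr.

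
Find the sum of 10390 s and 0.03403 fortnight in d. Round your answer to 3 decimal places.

10390 s = 0.120255 d and 0.03403 fortnight = 0.476420 d.
0.120255 + 0.476420 ≈ 0.597 d.

0.597 d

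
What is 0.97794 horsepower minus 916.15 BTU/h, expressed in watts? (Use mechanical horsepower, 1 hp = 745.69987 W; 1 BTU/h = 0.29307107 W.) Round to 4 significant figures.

0.97794 hp = 729.250 W and 916.15 BTU/h = 268.497 W.
729.250 − 268.497 ≈ 460.8 W.

460.8 W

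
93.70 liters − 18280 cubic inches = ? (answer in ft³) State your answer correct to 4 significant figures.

-7.270 cubic feet

93.70 L = 3.30898 ft³ and 18280 in³ = 10.5787 ft³.
3.30898 − 10.5787 ≈ -7.270 ft³.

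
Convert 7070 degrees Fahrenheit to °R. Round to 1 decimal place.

7529.7 °R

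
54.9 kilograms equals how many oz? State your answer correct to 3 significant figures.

1940 ounces

1 kg = 35.2740 ounces.
So 54.9 × 35.2740 ≈ 1940 oz.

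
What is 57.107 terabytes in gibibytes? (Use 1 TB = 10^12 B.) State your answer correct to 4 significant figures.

1 TB = 931.323 GiB.
Thus 57.107 × 931.323 ≈ 53190 GiB.

53190 GiB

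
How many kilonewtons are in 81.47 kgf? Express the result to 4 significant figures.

0.7989 kN

1 kgf = 0.00980665 kN.
So 81.47 × 0.00980665 ≈ 0.7989 kN.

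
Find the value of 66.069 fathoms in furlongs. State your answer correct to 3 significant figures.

1 fathom = 0.00909091 furlong.
Thus 66.069 × 0.00909091 ≈ 0.601 furlong.

0.601 furlongs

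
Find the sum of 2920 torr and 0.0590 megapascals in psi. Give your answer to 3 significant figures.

65.0 pounds per square inch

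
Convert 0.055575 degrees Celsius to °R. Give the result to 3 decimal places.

°R = (°C + 273.15) × 9/5.
Applying the formula gives 491.770 °R.

491.770 °R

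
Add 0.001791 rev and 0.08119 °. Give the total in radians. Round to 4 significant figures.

0.01267 radians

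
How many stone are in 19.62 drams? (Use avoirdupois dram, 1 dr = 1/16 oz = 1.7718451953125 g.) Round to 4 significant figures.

1 dr = 0.000279018 stone.
Then 19.62 × 0.000279018 ≈ 0.005474 st.

0.005474 st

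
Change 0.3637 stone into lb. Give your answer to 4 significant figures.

5.092 lb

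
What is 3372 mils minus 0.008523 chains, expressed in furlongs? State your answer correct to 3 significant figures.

3372 mil = 0.000425758 furlong and 0.008523 chain = 0.000852300 furlong.
0.000425758 − 0.000852300 ≈ -0.000427 furlong.

-0.000427 furlong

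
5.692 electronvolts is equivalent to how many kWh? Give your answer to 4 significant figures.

1 eV = 4.45049 × 10^-26 kWh.
5.692 × 4.45049 × 10^-26 ≈ 2.533 × 10^-25 kWh.

2.533 × 10^-25 kWh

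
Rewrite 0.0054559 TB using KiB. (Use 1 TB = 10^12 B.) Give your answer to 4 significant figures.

5.328 × 10^6 kibibytes

1 terabyte = 9.765625 × 10^8 KiB.
So 0.0054559 × 9.765625 × 10^8 ≈ 5.328 × 10^6 KiB.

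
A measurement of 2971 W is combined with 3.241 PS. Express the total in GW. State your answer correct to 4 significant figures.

5.355e-6 gigawatts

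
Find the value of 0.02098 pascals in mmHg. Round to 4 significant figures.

0.0001574 millimeters of mercury

1 pascal = 0.00750062 millimeters of mercury.
Thus 0.02098 × 0.00750062 ≈ 0.0001574 mmHg.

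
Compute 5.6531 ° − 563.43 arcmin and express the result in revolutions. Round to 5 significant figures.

-0.010382 revolutions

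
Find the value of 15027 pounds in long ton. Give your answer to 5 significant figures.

6.7085 long ton

1 pound = 0.000446429 long tons.
Then 15027 × 0.000446429 ≈ 6.7085 long ton.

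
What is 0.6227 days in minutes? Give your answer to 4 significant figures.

1 day = 1440.00 minutes.
So 0.6227 × 1440.00 ≈ 896.7 min.

896.7 minutes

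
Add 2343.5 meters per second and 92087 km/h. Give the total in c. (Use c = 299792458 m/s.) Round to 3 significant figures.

9.31 × 10^-5 c

2343.5 m/s = 7.81707 × 10^-6 c and 92087 km/h = 8.53248 × 10^-5 c.
7.81707 × 10^-6 + 8.53248 × 10^-5 ≈ 9.31 × 10^-5 c.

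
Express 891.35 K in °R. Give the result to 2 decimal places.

1604.43 degrees Rankine

°R = K × 9/5.
Applying the formula gives 1604.43 °R.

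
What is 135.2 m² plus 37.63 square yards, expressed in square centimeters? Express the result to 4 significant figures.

1.667e+6 square centimeters

135.2 m² = 1.35200e+6 cm² and 37.63 yd² = 314635 cm².
1.35200e+6 + 314635 ≈ 1.667e+6 cm².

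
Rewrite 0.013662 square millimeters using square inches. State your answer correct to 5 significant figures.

2.1176 × 10^-5 square inches

1 square millimeter = 0.00155000 in².
Thus 0.013662 × 0.00155000 ≈ 2.1176 × 10^-5 in².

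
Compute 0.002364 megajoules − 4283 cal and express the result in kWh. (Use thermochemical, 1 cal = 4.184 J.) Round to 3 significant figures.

0.002364 MJ = 0.000656667 kWh and 4283 cal = 0.00497780 kWh.
0.000656667 − 0.00497780 ≈ -0.00432 kWh.

-0.00432 kWh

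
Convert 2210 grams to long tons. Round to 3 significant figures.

0.00218 long ton

1 gram = 9.84207e-7 long ton.
Thus 2210 × 9.84207e-7 ≈ 0.00218 long ton.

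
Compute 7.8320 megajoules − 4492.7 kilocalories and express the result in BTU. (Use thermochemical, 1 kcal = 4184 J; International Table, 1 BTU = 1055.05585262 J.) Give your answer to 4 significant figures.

-10390 British thermal units

7.8320 MJ = 7423.30 BTU and 4492.7 kcal = 17816.6 BTU.
7423.30 − 17816.6 ≈ -10390 BTU.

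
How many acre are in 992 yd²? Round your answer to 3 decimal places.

0.205 acre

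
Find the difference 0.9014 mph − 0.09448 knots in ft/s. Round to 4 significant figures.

1.163 ft/s

0.9014 mph = 1.32205 ft/s and 0.09448 kn = 0.159464 ft/s.
1.32205 − 0.159464 ≈ 1.163 ft/s.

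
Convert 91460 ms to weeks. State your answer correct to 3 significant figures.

0.000151 wk

1 millisecond = 1.65344 × 10^-9 wk.
So 91460 × 1.65344 × 10^-9 ≈ 0.000151 wk.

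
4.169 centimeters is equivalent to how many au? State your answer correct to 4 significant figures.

2.787e-13 au

1 centimeter = 6.68459e-14 au.
Thus 4.169 × 6.68459e-14 ≈ 2.787e-13 au.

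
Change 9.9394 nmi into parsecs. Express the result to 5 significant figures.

1 nmi = 6.001923e-14 parsecs.
Thus 9.9394 × 6.001923e-14 ≈ 5.9656e-13 pc.

5.9656e-13 pc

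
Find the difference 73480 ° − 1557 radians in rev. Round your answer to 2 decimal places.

73480 ° = 204.111 rev and 1557 rad = 247.804 rev.
204.111 − 247.804 ≈ -43.69 rev.

-43.69 revolutions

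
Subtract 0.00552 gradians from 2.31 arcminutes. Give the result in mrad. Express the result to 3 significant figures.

2.31 arcmin = 0.671952 mrad and 0.00552 grad = 0.0867080 mrad.
0.671952 − 0.0867080 ≈ 0.585 mrad.

0.585 milliradians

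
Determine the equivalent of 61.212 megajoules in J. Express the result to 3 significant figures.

1 MJ = 1.00000 × 10^6 joules.
61.212 × 1.00000 × 10^6 ≈ 6.12 × 10^7 J.

6.12 × 10^7 joules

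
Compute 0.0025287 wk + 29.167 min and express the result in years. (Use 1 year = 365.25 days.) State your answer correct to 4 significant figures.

0.0025287 wk = 4.84624e-5 yr and 29.167 min = 5.54548e-5 yr.
4.84624e-5 + 5.54548e-5 ≈ 0.0001039 yr.

0.0001039 years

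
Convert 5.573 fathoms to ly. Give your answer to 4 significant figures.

1 fathom = 1.93304e-16 light-years.
Then 5.573 × 1.93304e-16 ≈ 1.077e-15 ly.

1.077e-15 ly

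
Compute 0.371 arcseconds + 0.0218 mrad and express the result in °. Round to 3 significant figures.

0.00135 degrees

0.371 arcsec = 0.000103056 ° and 0.0218 mrad = 0.00124905 °.
0.000103056 + 0.00124905 ≈ 0.00135 °.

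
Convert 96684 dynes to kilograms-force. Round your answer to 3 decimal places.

0.099 kilograms-force

1 dyn = 1.01972 × 10^-6 kgf.
So 96684 × 1.01972 × 10^-6 ≈ 0.099 kgf.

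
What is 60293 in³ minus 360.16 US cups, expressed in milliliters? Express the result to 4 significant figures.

902800 mL

60293 in³ = 988025 mL and 360.16 US cup = 85209.6 mL.
988025 − 85209.6 ≈ 902800 mL.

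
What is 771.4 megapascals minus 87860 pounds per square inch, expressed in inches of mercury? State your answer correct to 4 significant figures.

48910 inches of mercury

771.4 MPa = 227794 inHg and 87860 psi = 178885 inHg.
227794 − 178885 ≈ 48910 inHg.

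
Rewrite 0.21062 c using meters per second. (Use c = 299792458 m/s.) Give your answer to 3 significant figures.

6.31e+7 meters per second

1 speed of light = 2.99792e+8 meters per second.
Thus 0.21062 × 2.99792e+8 ≈ 6.31e+7 m/s.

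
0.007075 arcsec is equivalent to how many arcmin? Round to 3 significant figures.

0.000118 arcmin

1 arcsecond = 0.0166667 arcmin.
Then 0.007075 × 0.0166667 ≈ 0.000118 arcmin.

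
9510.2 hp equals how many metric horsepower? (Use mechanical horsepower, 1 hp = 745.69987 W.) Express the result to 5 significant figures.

9642.1 metric horsepower

1 horsepower = 1.01387 PS.
9510.2 × 1.01387 ≈ 9642.1 PS.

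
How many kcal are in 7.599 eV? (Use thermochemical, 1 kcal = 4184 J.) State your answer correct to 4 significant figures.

2.910 × 10^-22 kilocalories

1 eV = 3.82929 × 10^-23 kilocalories.
So 7.599 × 3.82929 × 10^-23 ≈ 2.910 × 10^-22 kcal.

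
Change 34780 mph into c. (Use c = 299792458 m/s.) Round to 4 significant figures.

1 mph = 1.49116e-9 c.
34780 × 1.49116e-9 ≈ 5.186e-5 c.

5.186e-5 c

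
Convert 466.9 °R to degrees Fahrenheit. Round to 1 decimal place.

7.2 °F

°R = °F + 459.67.
Applying the formula gives 7.2 °F.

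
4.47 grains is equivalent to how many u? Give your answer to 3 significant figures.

1.74e+23 atomic mass units

1 gr = 3.90228e+22 atomic mass units.
Thus 4.47 × 3.90228e+22 ≈ 1.74e+23 u.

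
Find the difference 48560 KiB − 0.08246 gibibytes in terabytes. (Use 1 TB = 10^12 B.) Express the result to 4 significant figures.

-3.882e-5 TB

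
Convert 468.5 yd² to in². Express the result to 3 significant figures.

1 yd² = 1296.00 in².
Then 468.5 × 1296.00 ≈ 607000 in².

607000 square inches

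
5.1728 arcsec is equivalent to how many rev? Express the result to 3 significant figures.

1 arcsec = 7.71605 × 10^-7 rev.
Thus 5.1728 × 7.71605 × 10^-7 ≈ 3.99 × 10^-6 rev.

3.99 × 10^-6 revolutions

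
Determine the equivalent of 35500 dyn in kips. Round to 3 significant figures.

7.98 × 10^-5 kip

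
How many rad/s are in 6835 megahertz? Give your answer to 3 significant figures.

1 MHz = 6.28319e+6 radians per second.
6835 × 6.28319e+6 ≈ 4.29e+10 rad/s.

4.29e+10 radians per second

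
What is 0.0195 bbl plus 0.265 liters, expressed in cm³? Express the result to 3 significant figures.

3370 cm³

0.0195 bbl = 3100.25 cm³ and 0.265 L = 265.000 cm³.
3100.25 + 265.000 ≈ 3370 cm³.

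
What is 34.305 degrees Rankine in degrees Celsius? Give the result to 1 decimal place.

°R = (°C + 273.15) × 9/5.
Applying the formula gives -254.1 °C.

-254.1 degrees Celsius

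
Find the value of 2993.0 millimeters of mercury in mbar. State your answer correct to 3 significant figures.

3990 millibar

1 mmHg = 1.33322 millibar.
So 2993.0 × 1.33322 ≈ 3990 mbar.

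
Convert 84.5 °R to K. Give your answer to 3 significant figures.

46.9 kelvins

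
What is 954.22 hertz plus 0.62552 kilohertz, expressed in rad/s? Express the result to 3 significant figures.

954.22 Hz = 5995.54 rad/s and 0.62552 kHz = 3930.26 rad/s.
5995.54 + 3930.26 ≈ 9930 rad/s.

9930 rad/s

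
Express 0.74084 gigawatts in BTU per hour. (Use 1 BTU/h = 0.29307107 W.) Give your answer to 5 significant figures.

2.5279 × 10^9 BTU/h

1 GW = 3.412142 × 10^9 BTU per hour.
Then 0.74084 × 3.412142 × 10^9 ≈ 2.5279 × 10^9 BTU/h.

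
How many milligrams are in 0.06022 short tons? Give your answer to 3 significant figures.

5.46 × 10^7 milligrams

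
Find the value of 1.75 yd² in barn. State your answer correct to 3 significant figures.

1.46 × 10^28 barns

1 yd² = 8.36127 × 10^27 barns.
So 1.75 × 8.36127 × 10^27 ≈ 1.46 × 10^28 barn.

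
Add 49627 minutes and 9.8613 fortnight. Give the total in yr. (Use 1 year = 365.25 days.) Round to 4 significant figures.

0.4723 years

49627 min = 0.0943551 yr and 9.8613 fortnight = 0.377983 yr.
0.0943551 + 0.377983 ≈ 0.4723 yr.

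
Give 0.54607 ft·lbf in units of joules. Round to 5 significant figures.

0.74037 J

1 ft·lbf = 1.35582 J.
Thus 0.54607 × 1.35582 ≈ 0.74037 J.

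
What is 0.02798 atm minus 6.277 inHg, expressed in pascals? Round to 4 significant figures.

-18420 Pa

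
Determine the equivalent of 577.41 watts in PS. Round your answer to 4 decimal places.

1 watt = 0.00135962 PS.
Then 577.41 × 0.00135962 ≈ 0.7851 PS.

0.7851 PS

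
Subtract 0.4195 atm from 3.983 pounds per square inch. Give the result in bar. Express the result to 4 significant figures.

3.983 psi = 0.274618 bar and 0.4195 atm = 0.425058 bar.
0.274618 − 0.425058 ≈ -0.1504 bar.

-0.1504 bar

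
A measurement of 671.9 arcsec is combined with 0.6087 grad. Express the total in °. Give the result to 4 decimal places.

671.9 arcsec = 0.186639 ° and 0.6087 grad = 0.547830 °.
0.186639 + 0.547830 ≈ 0.7345 °.

0.7345 °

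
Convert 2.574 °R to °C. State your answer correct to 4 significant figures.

-271.7 degrees Celsius

°R = (°C + 273.15) × 9/5.
Applying the formula gives -271.7 °C.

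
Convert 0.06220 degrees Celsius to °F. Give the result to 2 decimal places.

32.11 °F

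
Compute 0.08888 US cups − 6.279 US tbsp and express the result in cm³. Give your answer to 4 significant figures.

0.08888 US cup = 21.0280 cm³ and 6.279 US tbsp = 92.8461 cm³.
21.0280 − 92.8461 ≈ -71.82 cm³.

-71.82 cubic centimeters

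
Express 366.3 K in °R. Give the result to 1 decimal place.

°R = K × 9/5.
Applying the formula gives 659.3 °R.

659.3 °R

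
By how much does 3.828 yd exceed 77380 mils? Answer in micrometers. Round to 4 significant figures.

1.535 × 10^6 μm

3.828 yd = 3.50032 × 10^6 μm and 77380 mil = 1.96545 × 10^6 μm.
3.50032 × 10^6 − 1.96545 × 10^6 ≈ 1.535 × 10^6 μm.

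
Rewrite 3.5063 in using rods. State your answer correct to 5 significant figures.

0.017709 rod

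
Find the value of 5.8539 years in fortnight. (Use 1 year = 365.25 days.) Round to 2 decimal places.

152.72 fortnights

1 yr = 26.0893 fortnight.
5.8539 × 26.0893 ≈ 152.72 fortnight.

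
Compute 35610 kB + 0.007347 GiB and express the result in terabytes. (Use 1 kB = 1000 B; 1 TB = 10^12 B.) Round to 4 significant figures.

35610 kB = 3.56100e-5 TB and 0.007347 GiB = 7.88878e-6 TB.
3.56100e-5 + 7.88878e-6 ≈ 4.350e-5 TB.

4.350e-5 terabytes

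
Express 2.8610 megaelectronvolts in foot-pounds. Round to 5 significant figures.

1 megaelectronvolt = 1.181705e-13 ft·lbf.
Then 2.8610 × 1.181705e-13 ≈ 3.3809e-13 ft·lbf.

3.3809e-13 ft·lbf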